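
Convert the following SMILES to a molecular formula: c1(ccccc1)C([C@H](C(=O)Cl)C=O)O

C10H9ClO3

Heavy atoms from the SMILES: 10 C, 1 Cl, 3 O.
Implicit hydrogens by atom environment:
  5 × C (aromatic): 1 H each → 5
  3 × C: 1 H each → 3
  2 × O: no H
  1 × C: no H
  1 × C (aromatic): no H
  1 × Cl: no H
  1 × O: 1 H
  Total hydrogens = 9.
Molecular formula: C10H9ClO3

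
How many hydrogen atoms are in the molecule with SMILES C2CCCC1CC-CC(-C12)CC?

22

Hydrogens are implicit in SMILES; fill each atom to its normal valence:
  8 × C: 2 H each → 16
  3 × C: 1 H each → 3
  1 × C: 3 H
  Total hydrogens = 22.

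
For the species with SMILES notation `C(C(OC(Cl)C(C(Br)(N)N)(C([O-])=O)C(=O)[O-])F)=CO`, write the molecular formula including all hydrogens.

[C8H9BrClFN2O6]2-

Heavy atoms from the SMILES: 1 Br, 8 C, 1 Cl, 1 F, 2 N, 6 O.
Implicit hydrogens by atom environment:
  4 × C: 1 H each → 4
  4 × C: no H
  3 × O: no H
  2 × N: 2 H each → 4
  2 × O (charge -1): no H
  1 × Br: no H
  1 × Cl: no H
  1 × F: no H
  1 × O: 1 H
  Total hydrogens = 9.
Net charge -2.
Molecular formula: [C8H9BrClFN2O6]2-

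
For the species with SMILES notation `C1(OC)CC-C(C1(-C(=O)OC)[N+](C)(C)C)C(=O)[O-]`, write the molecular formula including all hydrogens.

Heavy atoms from the SMILES: 12 C, 1 N, 5 O.
Implicit hydrogens by atom environment:
  5 × C: 3 H each → 15
  4 × O: no H
  3 × C: no H
  2 × C: 2 H each → 4
  2 × C: 1 H each → 2
  1 × N (charge +1): no H
  1 × O (charge -1): no H
  Total hydrogens = 21.
Molecular formula: C12H21NO5

C12H21NO5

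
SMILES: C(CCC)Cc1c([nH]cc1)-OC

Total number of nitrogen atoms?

The symbol for nitrogen appears 1 time in the SMILES.

1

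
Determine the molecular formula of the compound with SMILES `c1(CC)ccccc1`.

Heavy atoms from the SMILES: 8 C.
Implicit hydrogens by atom environment:
  5 × C (aromatic): 1 H each → 5
  1 × C: 3 H
  1 × C: 2 H
  1 × C (aromatic): no H
  Total hydrogens = 10.
Molecular formula: C8H10

C8H10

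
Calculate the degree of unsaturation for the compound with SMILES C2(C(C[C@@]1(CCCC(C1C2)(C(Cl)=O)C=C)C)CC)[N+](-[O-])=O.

Molecular formula from the SMILES: C16H24ClNO3.
DoU = (2C + 2 + N − H − X)/2 = (2·16 + 2 + 1 − 24 − 1)/2 = 10/2 = 5.
(Structurally: 2 ring(s) + 3 π bond(s) = 5.)

5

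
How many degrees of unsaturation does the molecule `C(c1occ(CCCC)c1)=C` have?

Molecular formula from the SMILES: C10H14O.
DoU = (2C + 2 + N − H − X)/2 = (2·10 + 2 + 0 − 14 − 0)/2 = 8/2 = 4.
(Structurally: 1 ring(s) + 3 π bond(s) = 4.)

4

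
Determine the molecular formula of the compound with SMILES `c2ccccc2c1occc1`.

C10H8O

Heavy atoms from the SMILES: 10 C, 1 O.
Implicit hydrogens by atom environment:
  8 × C (aromatic): 1 H each → 8
  2 × C (aromatic): no H
  1 × O (aromatic): no H
  Total hydrogens = 8.
Molecular formula: C10H8O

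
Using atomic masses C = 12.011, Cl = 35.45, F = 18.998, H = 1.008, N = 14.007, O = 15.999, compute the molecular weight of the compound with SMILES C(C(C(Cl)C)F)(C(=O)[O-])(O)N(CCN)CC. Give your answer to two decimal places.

255.69

Molecular formula: C9H17ClFN2O3-.
M = 9×12.011 + 1×35.45 + 1×18.998 + 17×1.008 + 2×14.007 + 3×15.999 = 255.69 g/mol.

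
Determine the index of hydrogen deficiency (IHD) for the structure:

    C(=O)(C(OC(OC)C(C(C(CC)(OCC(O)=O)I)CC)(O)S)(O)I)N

2

Molecular formula from the SMILES: C13H23I2NO8S.
DoU = (2C + 2 + N − H − X)/2 = (2·13 + 2 + 1 − 23 − 2)/2 = 4/2 = 2.
(Structurally: 0 ring(s) + 2 π bond(s) = 2.)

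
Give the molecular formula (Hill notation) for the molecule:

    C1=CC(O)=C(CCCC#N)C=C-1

Heavy atoms from the SMILES: 10 C, 1 N, 1 O.
Implicit hydrogens by atom environment:
  4 × C (aromatic): 1 H each → 4
  3 × C: 2 H each → 6
  2 × C (aromatic): no H
  1 × C: no H
  1 × N: no H
  1 × O: 1 H
  Total hydrogens = 11.
Molecular formula: C10H11NO

C10H11NO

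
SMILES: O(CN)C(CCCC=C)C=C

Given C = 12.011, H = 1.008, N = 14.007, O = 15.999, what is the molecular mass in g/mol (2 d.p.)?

Molecular formula: C9H17NO.
M = 9×12.011 + 17×1.008 + 1×14.007 + 1×15.999 = 155.24 g/mol.

155.24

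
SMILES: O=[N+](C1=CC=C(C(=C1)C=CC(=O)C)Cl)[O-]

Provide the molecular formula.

C10H8ClNO3

Heavy atoms from the SMILES: 10 C, 1 Cl, 1 N, 3 O.
Implicit hydrogens by atom environment:
  3 × C (aromatic): 1 H each → 3
  3 × C (aromatic): no H
  2 × C: 1 H each → 2
  2 × O: no H
  1 × C: 3 H
  1 × C: no H
  1 × Cl: no H
  1 × N (charge +1): no H
  1 × O (charge -1): no H
  Total hydrogens = 8.
Molecular formula: C10H8ClNO3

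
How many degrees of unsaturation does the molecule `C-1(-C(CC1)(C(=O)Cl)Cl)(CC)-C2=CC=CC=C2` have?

Molecular formula from the SMILES: C13H14Cl2O.
DoU = (2C + 2 + N − H − X)/2 = (2·13 + 2 + 0 − 14 − 2)/2 = 12/2 = 6.
(Structurally: 2 ring(s) + 4 π bond(s) = 6.)

6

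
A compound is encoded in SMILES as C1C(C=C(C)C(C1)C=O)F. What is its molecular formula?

C8H11FO

Heavy atoms from the SMILES: 8 C, 1 F, 1 O.
Implicit hydrogens by atom environment:
  4 × C: 1 H each → 4
  2 × C: 2 H each → 4
  1 × C: 3 H
  1 × C: no H
  1 × F: no H
  1 × O: no H
  Total hydrogens = 11.
Molecular formula: C8H11FO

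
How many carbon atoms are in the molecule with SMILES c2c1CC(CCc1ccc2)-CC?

The symbol for carbon appears 12 times in the SMILES. Lowercase c denotes aromatic carbon and counts toward C.

12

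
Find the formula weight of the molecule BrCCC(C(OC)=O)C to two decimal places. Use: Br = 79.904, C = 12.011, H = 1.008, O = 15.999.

Molecular formula: C6H11BrO2.
M = 1×79.904 + 6×12.011 + 11×1.008 + 2×15.999 = 195.06 g/mol.

195.06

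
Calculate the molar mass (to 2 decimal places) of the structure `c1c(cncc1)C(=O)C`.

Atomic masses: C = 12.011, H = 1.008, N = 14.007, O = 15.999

121.14

Molecular formula: C7H7NO.
M = 7×12.011 + 7×1.008 + 1×14.007 + 1×15.999 = 121.14 g/mol.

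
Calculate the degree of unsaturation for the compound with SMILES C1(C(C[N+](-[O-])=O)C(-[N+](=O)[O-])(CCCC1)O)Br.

3

Molecular formula from the SMILES: C8H13BrN2O5.
DoU = (2C + 2 + N − H − X)/2 = (2·8 + 2 + 2 − 13 − 1)/2 = 6/2 = 3.
(Structurally: 1 ring(s) + 2 π bond(s) = 3.)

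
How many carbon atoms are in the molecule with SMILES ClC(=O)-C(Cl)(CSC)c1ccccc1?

10

The symbol for carbon appears 10 times in the SMILES. Lowercase c denotes aromatic carbon and counts toward C.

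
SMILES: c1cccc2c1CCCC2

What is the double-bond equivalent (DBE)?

5

Molecular formula from the SMILES: C10H12.
DoU = (2C + 2 + N − H − X)/2 = (2·10 + 2 + 0 − 12 − 0)/2 = 10/2 = 5.
(Structurally: 2 ring(s) + 3 π bond(s) = 5.)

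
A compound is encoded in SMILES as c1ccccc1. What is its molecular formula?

Heavy atoms from the SMILES: 6 C.
Implicit hydrogens by atom environment:
  6 × C (aromatic): 1 H each → 6
  Total hydrogens = 6.
Molecular formula: C6H6

C6H6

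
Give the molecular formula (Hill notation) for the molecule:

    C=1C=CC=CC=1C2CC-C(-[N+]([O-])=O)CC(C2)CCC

Heavy atoms from the SMILES: 16 C, 1 N, 2 O.
Implicit hydrogens by atom environment:
  6 × C: 2 H each → 12
  5 × C (aromatic): 1 H each → 5
  3 × C: 1 H each → 3
  1 × C: 3 H
  1 × C (aromatic): no H
  1 × N (charge +1): no H
  1 × O: no H
  1 × O (charge -1): no H
  Total hydrogens = 23.
Molecular formula: C16H23NO2

C16H23NO2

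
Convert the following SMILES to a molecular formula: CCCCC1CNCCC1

C9H19N

Heavy atoms from the SMILES: 9 C, 1 N.
Implicit hydrogens by atom environment:
  7 × C: 2 H each → 14
  1 × C: 3 H
  1 × C: 1 H
  1 × N: 1 H
  Total hydrogens = 19.
Molecular formula: C9H19N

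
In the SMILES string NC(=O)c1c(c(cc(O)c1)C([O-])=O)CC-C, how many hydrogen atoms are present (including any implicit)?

12

Hydrogens are implicit in SMILES; fill each atom to its normal valence:
  4 × C (aromatic): no H
  2 × C: 2 H each → 4
  2 × C (aromatic): 1 H each → 2
  2 × C: no H
  2 × O: no H
  1 × C: 3 H
  1 × N: 2 H
  1 × O: 1 H
  1 × O (charge -1): no H
  Total hydrogens = 12.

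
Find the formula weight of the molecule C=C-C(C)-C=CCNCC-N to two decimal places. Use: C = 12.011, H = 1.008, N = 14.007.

154.26

Molecular formula: C9H18N2.
M = 9×12.011 + 18×1.008 + 2×14.007 = 154.26 g/mol.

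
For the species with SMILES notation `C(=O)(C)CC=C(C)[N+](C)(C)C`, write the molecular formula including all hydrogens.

C9H18NO+

Heavy atoms from the SMILES: 9 C, 1 N, 1 O.
Implicit hydrogens by atom environment:
  5 × C: 3 H each → 15
  2 × C: no H
  1 × C: 2 H
  1 × C: 1 H
  1 × N (charge +1): no H
  1 × O: no H
  Total hydrogens = 18.
Net charge +1.
Molecular formula: C9H18NO+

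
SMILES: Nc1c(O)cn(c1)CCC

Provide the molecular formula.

C7H12N2O

Heavy atoms from the SMILES: 7 C, 2 N, 1 O.
Implicit hydrogens by atom environment:
  2 × C: 2 H each → 4
  2 × C (aromatic): 1 H each → 2
  2 × C (aromatic): no H
  1 × C: 3 H
  1 × N: 2 H
  1 × N (aromatic): no H
  1 × O: 1 H
  Total hydrogens = 12.
Molecular formula: C7H12N2O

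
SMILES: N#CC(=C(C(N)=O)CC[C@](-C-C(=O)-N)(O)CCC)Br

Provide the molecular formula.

Heavy atoms from the SMILES: 1 Br, 12 C, 3 N, 3 O.
Implicit hydrogens by atom environment:
  6 × C: no H
  5 × C: 2 H each → 10
  2 × N: 2 H each → 4
  2 × O: no H
  1 × Br: no H
  1 × C: 3 H
  1 × N: no H
  1 × O: 1 H
  Total hydrogens = 18.
Molecular formula: C12H18BrN3O3

C12H18BrN3O3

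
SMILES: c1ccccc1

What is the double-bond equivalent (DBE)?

Molecular formula from the SMILES: C6H6.
DoU = (2C + 2 + N − H − X)/2 = (2·6 + 2 + 0 − 6 − 0)/2 = 8/2 = 4.
(Structurally: 1 ring(s) + 3 π bond(s) = 4.)

4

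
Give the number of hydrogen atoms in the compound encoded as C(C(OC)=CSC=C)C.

Hydrogens are implicit in SMILES; fill each atom to its normal valence:
  2 × C: 3 H each → 6
  2 × C: 2 H each → 4
  2 × C: 1 H each → 2
  1 × C: no H
  1 × O: no H
  1 × S: no H
  Total hydrogens = 12.

12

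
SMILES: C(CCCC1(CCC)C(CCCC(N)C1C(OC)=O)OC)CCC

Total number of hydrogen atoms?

Hydrogens are implicit in SMILES; fill each atom to its normal valence:
  11 × C: 2 H each → 22
  4 × C: 3 H each → 12
  3 × C: 1 H each → 3
  3 × O: no H
  2 × C: no H
  1 × N: 2 H
  Total hydrogens = 39.

39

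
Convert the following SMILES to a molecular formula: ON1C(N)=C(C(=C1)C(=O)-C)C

C7H10N2O2

Heavy atoms from the SMILES: 7 C, 2 N, 2 O.
Implicit hydrogens by atom environment:
  3 × C (aromatic): no H
  2 × C: 3 H each → 6
  1 × C (aromatic): 1 H
  1 × C: no H
  1 × N: 2 H
  1 × N (aromatic): no H
  1 × O: 1 H
  1 × O: no H
  Total hydrogens = 10.
Molecular formula: C7H10N2O2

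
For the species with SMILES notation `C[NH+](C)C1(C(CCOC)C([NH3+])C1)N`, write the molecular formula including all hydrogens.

[C9H23N3O]2+

Heavy atoms from the SMILES: 9 C, 3 N, 1 O.
Implicit hydrogens by atom environment:
  3 × C: 3 H each → 9
  3 × C: 2 H each → 6
  2 × C: 1 H each → 2
  1 × C: no H
  1 × N (charge +1): 3 H
  1 × N: 2 H
  1 × N (charge +1): 1 H
  1 × O: no H
  Total hydrogens = 23.
Net charge +2.
Molecular formula: [C9H23N3O]2+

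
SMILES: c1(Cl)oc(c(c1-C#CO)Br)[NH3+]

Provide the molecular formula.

C6H4BrClNO2+

Heavy atoms from the SMILES: 1 Br, 6 C, 1 Cl, 1 N, 2 O.
Implicit hydrogens by atom environment:
  4 × C (aromatic): no H
  2 × C: no H
  1 × Br: no H
  1 × Cl: no H
  1 × N (charge +1): 3 H
  1 × O: 1 H
  1 × O (aromatic): no H
  Total hydrogens = 4.
Net charge +1.
Molecular formula: C6H4BrClNO2+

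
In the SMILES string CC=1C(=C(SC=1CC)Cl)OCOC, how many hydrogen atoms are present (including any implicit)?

13

Hydrogens are implicit in SMILES; fill each atom to its normal valence:
  4 × C (aromatic): no H
  3 × C: 3 H each → 9
  2 × C: 2 H each → 4
  2 × O: no H
  1 × Cl: no H
  1 × S (aromatic): no H
  Total hydrogens = 13.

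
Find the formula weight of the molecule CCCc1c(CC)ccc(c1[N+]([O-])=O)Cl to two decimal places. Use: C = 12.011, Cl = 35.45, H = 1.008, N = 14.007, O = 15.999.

227.69

Molecular formula: C11H14ClNO2.
M = 11×12.011 + 1×35.45 + 14×1.008 + 1×14.007 + 2×15.999 = 227.69 g/mol.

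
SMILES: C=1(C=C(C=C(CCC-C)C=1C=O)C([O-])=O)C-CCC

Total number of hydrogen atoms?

21

Hydrogens are implicit in SMILES; fill each atom to its normal valence:
  6 × C: 2 H each → 12
  4 × C (aromatic): no H
  2 × C: 3 H each → 6
  2 × C (aromatic): 1 H each → 2
  2 × O: no H
  1 × C: 1 H
  1 × C: no H
  1 × O (charge -1): no H
  Total hydrogens = 21.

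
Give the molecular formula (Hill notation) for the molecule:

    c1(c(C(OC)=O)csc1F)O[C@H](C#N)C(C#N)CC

Heavy atoms from the SMILES: 12 C, 1 F, 2 N, 3 O, 1 S.
Implicit hydrogens by atom environment:
  3 × C (aromatic): no H
  3 × C: no H
  3 × O: no H
  2 × C: 3 H each → 6
  2 × C: 1 H each → 2
  2 × N: no H
  1 × C: 2 H
  1 × C (aromatic): 1 H
  1 × F: no H
  1 × S (aromatic): no H
  Total hydrogens = 11.
Molecular formula: C12H11FN2O3S

C12H11FN2O3S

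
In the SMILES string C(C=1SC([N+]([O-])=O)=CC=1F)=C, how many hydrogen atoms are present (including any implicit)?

4

Hydrogens are implicit in SMILES; fill each atom to its normal valence:
  3 × C (aromatic): no H
  1 × C: 2 H
  1 × C (aromatic): 1 H
  1 × C: 1 H
  1 × F: no H
  1 × N (charge +1): no H
  1 × O: no H
  1 × O (charge -1): no H
  1 × S (aromatic): no H
  Total hydrogens = 4.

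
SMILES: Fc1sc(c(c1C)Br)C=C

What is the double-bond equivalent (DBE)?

4

Molecular formula from the SMILES: C7H6BrFS.
DoU = (2C + 2 + N − H − X)/2 = (2·7 + 2 + 0 − 6 − 2)/2 = 8/2 = 4.
(Structurally: 1 ring(s) + 3 π bond(s) = 4.)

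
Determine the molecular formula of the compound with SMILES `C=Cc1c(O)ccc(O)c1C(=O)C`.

Heavy atoms from the SMILES: 10 C, 3 O.
Implicit hydrogens by atom environment:
  4 × C (aromatic): no H
  2 × C (aromatic): 1 H each → 2
  2 × O: 1 H each → 2
  1 × C: 3 H
  1 × C: 2 H
  1 × C: 1 H
  1 × C: no H
  1 × O: no H
  Total hydrogens = 10.
Molecular formula: C10H10O3

C10H10O3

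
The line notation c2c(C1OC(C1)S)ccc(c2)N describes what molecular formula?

Heavy atoms from the SMILES: 9 C, 1 N, 1 O, 1 S.
Implicit hydrogens by atom environment:
  4 × C (aromatic): 1 H each → 4
  2 × C: 1 H each → 2
  2 × C (aromatic): no H
  1 × C: 2 H
  1 × N: 2 H
  1 × O: no H
  1 × S: 1 H
  Total hydrogens = 11.
Molecular formula: C9H11NOS

C9H11NOS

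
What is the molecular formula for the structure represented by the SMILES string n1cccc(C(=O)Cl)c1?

C6H4ClNO

Heavy atoms from the SMILES: 6 C, 1 Cl, 1 N, 1 O.
Implicit hydrogens by atom environment:
  4 × C (aromatic): 1 H each → 4
  1 × C (aromatic): no H
  1 × C: no H
  1 × Cl: no H
  1 × N (aromatic): no H
  1 × O: no H
  Total hydrogens = 4.
Molecular formula: C6H4ClNO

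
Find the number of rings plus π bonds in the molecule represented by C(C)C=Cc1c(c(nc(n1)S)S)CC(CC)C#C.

7

Molecular formula from the SMILES: C14H18N2S2.
DoU = (2C + 2 + N − H − X)/2 = (2·14 + 2 + 2 − 18 − 0)/2 = 14/2 = 7.
(Structurally: 1 ring(s) + 6 π bond(s) = 7.)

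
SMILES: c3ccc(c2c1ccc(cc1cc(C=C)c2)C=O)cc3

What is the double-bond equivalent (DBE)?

13

Molecular formula from the SMILES: C19H14O.
DoU = (2C + 2 + N − H − X)/2 = (2·19 + 2 + 0 − 14 − 0)/2 = 26/2 = 13.
(Structurally: 3 ring(s) + 10 π bond(s) = 13.)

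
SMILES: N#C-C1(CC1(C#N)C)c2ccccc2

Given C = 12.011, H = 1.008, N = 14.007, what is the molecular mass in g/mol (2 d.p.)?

182.23

Molecular formula: C12H10N2.
M = 12×12.011 + 10×1.008 + 2×14.007 = 182.23 g/mol.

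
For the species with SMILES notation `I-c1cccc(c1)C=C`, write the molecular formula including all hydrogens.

C8H7I

Heavy atoms from the SMILES: 8 C, 1 I.
Implicit hydrogens by atom environment:
  4 × C (aromatic): 1 H each → 4
  2 × C (aromatic): no H
  1 × C: 2 H
  1 × C: 1 H
  1 × I: no H
  Total hydrogens = 7.
Molecular formula: C8H7I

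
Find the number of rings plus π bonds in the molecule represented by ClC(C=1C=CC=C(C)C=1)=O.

5

Molecular formula from the SMILES: C8H7ClO.
DoU = (2C + 2 + N − H − X)/2 = (2·8 + 2 + 0 − 7 − 1)/2 = 10/2 = 5.
(Structurally: 1 ring(s) + 4 π bond(s) = 5.)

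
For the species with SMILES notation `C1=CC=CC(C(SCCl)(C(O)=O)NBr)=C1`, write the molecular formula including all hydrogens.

C9H9BrClNO2S

Heavy atoms from the SMILES: 1 Br, 9 C, 1 Cl, 1 N, 2 O, 1 S.
Implicit hydrogens by atom environment:
  5 × C (aromatic): 1 H each → 5
  2 × C: no H
  1 × Br: no H
  1 × C: 2 H
  1 × C (aromatic): no H
  1 × Cl: no H
  1 × N: 1 H
  1 × O: 1 H
  1 × O: no H
  1 × S: no H
  Total hydrogens = 9.
Molecular formula: C9H9BrClNO2S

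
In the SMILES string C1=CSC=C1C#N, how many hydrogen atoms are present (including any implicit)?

3

Hydrogens are implicit in SMILES; fill each atom to its normal valence:
  3 × C (aromatic): 1 H each → 3
  1 × C (aromatic): no H
  1 × C: no H
  1 × N: no H
  1 × S (aromatic): no H
  Total hydrogens = 3.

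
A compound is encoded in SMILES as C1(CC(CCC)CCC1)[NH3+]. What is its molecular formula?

Heavy atoms from the SMILES: 9 C, 1 N.
Implicit hydrogens by atom environment:
  6 × C: 2 H each → 12
  2 × C: 1 H each → 2
  1 × C: 3 H
  1 × N (charge +1): 3 H
  Total hydrogens = 20.
Net charge +1.
Molecular formula: C9H20N+

C9H20N+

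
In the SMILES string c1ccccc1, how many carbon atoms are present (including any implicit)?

6

The symbol for carbon appears 6 times in the SMILES. Lowercase c denotes aromatic carbon and counts toward C.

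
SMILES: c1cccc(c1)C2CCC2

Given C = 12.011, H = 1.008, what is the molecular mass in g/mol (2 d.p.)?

Molecular formula: C10H12.
M = 10×12.011 + 12×1.008 = 132.21 g/mol.

132.21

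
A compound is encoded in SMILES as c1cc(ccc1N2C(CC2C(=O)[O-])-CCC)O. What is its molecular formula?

Heavy atoms from the SMILES: 13 C, 1 N, 3 O.
Implicit hydrogens by atom environment:
  4 × C (aromatic): 1 H each → 4
  3 × C: 2 H each → 6
  2 × C: 1 H each → 2
  2 × C (aromatic): no H
  1 × C: 3 H
  1 × C: no H
  1 × N: no H
  1 × O: 1 H
  1 × O: no H
  1 × O (charge -1): no H
  Total hydrogens = 16.
Net charge -1.
Molecular formula: C13H16NO3-

C13H16NO3-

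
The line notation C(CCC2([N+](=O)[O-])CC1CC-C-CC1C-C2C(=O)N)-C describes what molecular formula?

Heavy atoms from the SMILES: 15 C, 2 N, 3 O.
Implicit hydrogens by atom environment:
  9 × C: 2 H each → 18
  3 × C: 1 H each → 3
  2 × C: no H
  2 × O: no H
  1 × C: 3 H
  1 × N: 2 H
  1 × N (charge +1): no H
  1 × O (charge -1): no H
  Total hydrogens = 26.
Molecular formula: C15H26N2O3

C15H26N2O3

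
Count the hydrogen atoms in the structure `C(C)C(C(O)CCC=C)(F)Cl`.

14

Hydrogens are implicit in SMILES; fill each atom to its normal valence:
  4 × C: 2 H each → 8
  2 × C: 1 H each → 2
  1 × C: 3 H
  1 × C: no H
  1 × Cl: no H
  1 × F: no H
  1 × O: 1 H
  Total hydrogens = 14.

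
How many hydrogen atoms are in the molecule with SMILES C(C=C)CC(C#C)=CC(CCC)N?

19

Hydrogens are implicit in SMILES; fill each atom to its normal valence:
  5 × C: 2 H each → 10
  4 × C: 1 H each → 4
  2 × C: no H
  1 × C: 3 H
  1 × N: 2 H
  Total hydrogens = 19.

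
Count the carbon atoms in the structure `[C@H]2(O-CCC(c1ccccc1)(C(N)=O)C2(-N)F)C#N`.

13

The symbol for carbon appears 13 times in the SMILES. Lowercase c denotes aromatic carbon and counts toward C.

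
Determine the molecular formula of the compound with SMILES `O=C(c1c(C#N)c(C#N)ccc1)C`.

Heavy atoms from the SMILES: 10 C, 2 N, 1 O.
Implicit hydrogens by atom environment:
  3 × C (aromatic): 1 H each → 3
  3 × C (aromatic): no H
  3 × C: no H
  2 × N: no H
  1 × C: 3 H
  1 × O: no H
  Total hydrogens = 6.
Molecular formula: C10H6N2O

C10H6N2O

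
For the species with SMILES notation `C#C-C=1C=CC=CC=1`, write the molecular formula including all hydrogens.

Heavy atoms from the SMILES: 8 C.
Implicit hydrogens by atom environment:
  5 × C (aromatic): 1 H each → 5
  1 × C: 1 H
  1 × C (aromatic): no H
  1 × C: no H
  Total hydrogens = 6.
Molecular formula: C8H6

C8H6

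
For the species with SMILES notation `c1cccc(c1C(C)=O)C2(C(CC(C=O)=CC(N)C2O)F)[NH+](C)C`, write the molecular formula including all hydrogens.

Heavy atoms from the SMILES: 18 C, 1 F, 2 N, 3 O.
Implicit hydrogens by atom environment:
  5 × C: 1 H each → 5
  4 × C (aromatic): 1 H each → 4
  3 × C: 3 H each → 9
  3 × C: no H
  2 × C (aromatic): no H
  2 × O: no H
  1 × C: 2 H
  1 × F: no H
  1 × N: 2 H
  1 × N (charge +1): 1 H
  1 × O: 1 H
  Total hydrogens = 24.
Net charge +1.
Molecular formula: C18H24FN2O3+

C18H24FN2O3+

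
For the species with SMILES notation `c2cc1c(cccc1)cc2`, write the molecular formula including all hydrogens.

Heavy atoms from the SMILES: 10 C.
Implicit hydrogens by atom environment:
  8 × C (aromatic): 1 H each → 8
  2 × C (aromatic): no H
  Total hydrogens = 8.
Molecular formula: C10H8

C10H8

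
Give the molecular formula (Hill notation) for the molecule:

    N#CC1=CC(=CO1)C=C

C7H5NO

Heavy atoms from the SMILES: 7 C, 1 N, 1 O.
Implicit hydrogens by atom environment:
  2 × C (aromatic): 1 H each → 2
  2 × C (aromatic): no H
  1 × C: 2 H
  1 × C: 1 H
  1 × C: no H
  1 × N: no H
  1 × O (aromatic): no H
  Total hydrogens = 5.
Molecular formula: C7H5NO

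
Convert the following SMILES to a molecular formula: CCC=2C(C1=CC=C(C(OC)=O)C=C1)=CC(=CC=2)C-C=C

Heavy atoms from the SMILES: 19 C, 2 O.
Implicit hydrogens by atom environment:
  7 × C (aromatic): 1 H each → 7
  5 × C (aromatic): no H
  3 × C: 2 H each → 6
  2 × C: 3 H each → 6
  2 × O: no H
  1 × C: 1 H
  1 × C: no H
  Total hydrogens = 20.
Molecular formula: C19H20O2

C19H20O2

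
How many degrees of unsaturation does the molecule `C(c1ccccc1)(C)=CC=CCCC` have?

Molecular formula from the SMILES: C14H18.
DoU = (2C + 2 + N − H − X)/2 = (2·14 + 2 + 0 − 18 − 0)/2 = 12/2 = 6.
(Structurally: 1 ring(s) + 5 π bond(s) = 6.)

6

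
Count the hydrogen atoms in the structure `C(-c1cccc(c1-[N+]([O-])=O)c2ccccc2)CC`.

15

Hydrogens are implicit in SMILES; fill each atom to its normal valence:
  8 × C (aromatic): 1 H each → 8
  4 × C (aromatic): no H
  2 × C: 2 H each → 4
  1 × C: 3 H
  1 × N (charge +1): no H
  1 × O: no H
  1 × O (charge -1): no H
  Total hydrogens = 15.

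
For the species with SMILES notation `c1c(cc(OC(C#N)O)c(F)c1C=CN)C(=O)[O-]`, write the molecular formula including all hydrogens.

Heavy atoms from the SMILES: 11 C, 1 F, 2 N, 4 O.
Implicit hydrogens by atom environment:
  4 × C (aromatic): no H
  3 × C: 1 H each → 3
  2 × C (aromatic): 1 H each → 2
  2 × C: no H
  2 × O: no H
  1 × F: no H
  1 × N: 2 H
  1 × N: no H
  1 × O: 1 H
  1 × O (charge -1): no H
  Total hydrogens = 8.
Net charge -1.
Molecular formula: C11H8FN2O4-

C11H8FN2O4-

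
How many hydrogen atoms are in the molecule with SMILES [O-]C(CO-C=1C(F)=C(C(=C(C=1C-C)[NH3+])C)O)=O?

14

Hydrogens are implicit in SMILES; fill each atom to its normal valence:
  6 × C (aromatic): no H
  2 × C: 3 H each → 6
  2 × C: 2 H each → 4
  2 × O: no H
  1 × C: no H
  1 × F: no H
  1 × N (charge +1): 3 H
  1 × O: 1 H
  1 × O (charge -1): no H
  Total hydrogens = 14.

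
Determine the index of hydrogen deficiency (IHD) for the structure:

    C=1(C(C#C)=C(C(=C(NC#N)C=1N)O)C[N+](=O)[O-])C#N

11

Molecular formula from the SMILES: C11H7N5O3.
DoU = (2C + 2 + N − H − X)/2 = (2·11 + 2 + 5 − 7 − 0)/2 = 22/2 = 11.
(Structurally: 1 ring(s) + 10 π bond(s) = 11.)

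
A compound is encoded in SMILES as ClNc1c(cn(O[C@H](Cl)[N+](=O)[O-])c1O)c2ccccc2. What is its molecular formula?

Heavy atoms from the SMILES: 11 C, 2 Cl, 3 N, 4 O.
Implicit hydrogens by atom environment:
  6 × C (aromatic): 1 H each → 6
  4 × C (aromatic): no H
  2 × Cl: no H
  2 × O: no H
  1 × C: 1 H
  1 × N: 1 H
  1 × N (aromatic): no H
  1 × N (charge +1): no H
  1 × O: 1 H
  1 × O (charge -1): no H
  Total hydrogens = 9.
Molecular formula: C11H9Cl2N3O4

C11H9Cl2N3O4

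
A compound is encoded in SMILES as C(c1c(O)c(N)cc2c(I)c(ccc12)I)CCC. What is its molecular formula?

C14H15I2NO

Heavy atoms from the SMILES: 14 C, 2 I, 1 N, 1 O.
Implicit hydrogens by atom environment:
  7 × C (aromatic): no H
  3 × C: 2 H each → 6
  3 × C (aromatic): 1 H each → 3
  2 × I: no H
  1 × C: 3 H
  1 × N: 2 H
  1 × O: 1 H
  Total hydrogens = 15.
Molecular formula: C14H15I2NO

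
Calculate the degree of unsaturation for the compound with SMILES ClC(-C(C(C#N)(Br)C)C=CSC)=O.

Molecular formula from the SMILES: C8H9BrClNOS.
DoU = (2C + 2 + N − H − X)/2 = (2·8 + 2 + 1 − 9 − 2)/2 = 8/2 = 4.
(Structurally: 0 ring(s) + 4 π bond(s) = 4.)

4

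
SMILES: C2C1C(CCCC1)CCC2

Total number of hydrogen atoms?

Hydrogens are implicit in SMILES; fill each atom to its normal valence:
  8 × C: 2 H each → 16
  2 × C: 1 H each → 2
  Total hydrogens = 18.

18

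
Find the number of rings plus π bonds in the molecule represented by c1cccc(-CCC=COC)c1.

Molecular formula from the SMILES: C11H14O.
DoU = (2C + 2 + N − H − X)/2 = (2·11 + 2 + 0 − 14 − 0)/2 = 10/2 = 5.
(Structurally: 1 ring(s) + 4 π bond(s) = 5.)

5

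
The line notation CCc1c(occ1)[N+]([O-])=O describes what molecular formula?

Heavy atoms from the SMILES: 6 C, 1 N, 3 O.
Implicit hydrogens by atom environment:
  2 × C (aromatic): 1 H each → 2
  2 × C (aromatic): no H
  1 × C: 3 H
  1 × C: 2 H
  1 × N (charge +1): no H
  1 × O (aromatic): no H
  1 × O: no H
  1 × O (charge -1): no H
  Total hydrogens = 7.
Molecular formula: C6H7NO3

C6H7NO3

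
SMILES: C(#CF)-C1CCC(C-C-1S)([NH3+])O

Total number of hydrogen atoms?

13

Hydrogens are implicit in SMILES; fill each atom to its normal valence:
  3 × C: 2 H each → 6
  3 × C: no H
  2 × C: 1 H each → 2
  1 × F: no H
  1 × N (charge +1): 3 H
  1 × O: 1 H
  1 × S: 1 H
  Total hydrogens = 13.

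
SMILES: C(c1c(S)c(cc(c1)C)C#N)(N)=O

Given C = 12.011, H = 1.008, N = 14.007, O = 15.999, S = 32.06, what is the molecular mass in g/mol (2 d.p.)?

192.24

Molecular formula: C9H8N2OS.
M = 9×12.011 + 8×1.008 + 2×14.007 + 1×15.999 + 1×32.06 = 192.24 g/mol.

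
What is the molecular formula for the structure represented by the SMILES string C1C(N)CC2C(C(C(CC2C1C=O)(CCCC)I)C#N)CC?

C18H29IN2O

Heavy atoms from the SMILES: 18 C, 1 I, 2 N, 1 O.
Implicit hydrogens by atom environment:
  7 × C: 2 H each → 14
  7 × C: 1 H each → 7
  2 × C: 3 H each → 6
  2 × C: no H
  1 × I: no H
  1 × N: 2 H
  1 × N: no H
  1 × O: no H
  Total hydrogens = 29.
Molecular formula: C18H29IN2O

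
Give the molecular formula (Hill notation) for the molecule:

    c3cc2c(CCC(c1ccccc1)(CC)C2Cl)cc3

C18H19Cl

Heavy atoms from the SMILES: 18 C, 1 Cl.
Implicit hydrogens by atom environment:
  9 × C (aromatic): 1 H each → 9
  3 × C: 2 H each → 6
  3 × C (aromatic): no H
  1 × C: 3 H
  1 × C: 1 H
  1 × C: no H
  1 × Cl: no H
  Total hydrogens = 19.
Molecular formula: C18H19Cl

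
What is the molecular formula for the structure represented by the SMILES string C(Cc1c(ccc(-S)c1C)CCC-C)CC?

C15H24S

Heavy atoms from the SMILES: 15 C, 1 S.
Implicit hydrogens by atom environment:
  6 × C: 2 H each → 12
  4 × C (aromatic): no H
  3 × C: 3 H each → 9
  2 × C (aromatic): 1 H each → 2
  1 × S: 1 H
  Total hydrogens = 24.
Molecular formula: C15H24S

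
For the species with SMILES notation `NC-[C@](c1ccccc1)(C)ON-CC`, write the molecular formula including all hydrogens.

Heavy atoms from the SMILES: 11 C, 2 N, 1 O.
Implicit hydrogens by atom environment:
  5 × C (aromatic): 1 H each → 5
  2 × C: 3 H each → 6
  2 × C: 2 H each → 4
  1 × C: no H
  1 × C (aromatic): no H
  1 × N: 2 H
  1 × N: 1 H
  1 × O: no H
  Total hydrogens = 18.
Molecular formula: C11H18N2O

C11H18N2O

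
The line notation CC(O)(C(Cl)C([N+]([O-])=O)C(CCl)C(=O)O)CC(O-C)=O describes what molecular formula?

Heavy atoms from the SMILES: 10 C, 2 Cl, 1 N, 7 O.
Implicit hydrogens by atom environment:
  4 × O: no H
  3 × C: 1 H each → 3
  3 × C: no H
  2 × C: 3 H each → 6
  2 × C: 2 H each → 4
  2 × Cl: no H
  2 × O: 1 H each → 2
  1 × N (charge +1): no H
  1 × O (charge -1): no H
  Total hydrogens = 15.
Molecular formula: C10H15Cl2NO7

C10H15Cl2NO7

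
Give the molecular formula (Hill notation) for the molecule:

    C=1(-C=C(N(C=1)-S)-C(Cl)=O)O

Heavy atoms from the SMILES: 5 C, 1 Cl, 1 N, 2 O, 1 S.
Implicit hydrogens by atom environment:
  2 × C (aromatic): 1 H each → 2
  2 × C (aromatic): no H
  1 × C: no H
  1 × Cl: no H
  1 × N (aromatic): no H
  1 × O: 1 H
  1 × O: no H
  1 × S: 1 H
  Total hydrogens = 4.
Molecular formula: C5H4ClNO2S

C5H4ClNO2S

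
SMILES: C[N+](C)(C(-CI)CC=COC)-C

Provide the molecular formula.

Heavy atoms from the SMILES: 9 C, 1 I, 1 N, 1 O.
Implicit hydrogens by atom environment:
  4 × C: 3 H each → 12
  3 × C: 1 H each → 3
  2 × C: 2 H each → 4
  1 × I: no H
  1 × N (charge +1): no H
  1 × O: no H
  Total hydrogens = 19.
Net charge +1.
Molecular formula: C9H19INO+

C9H19INO+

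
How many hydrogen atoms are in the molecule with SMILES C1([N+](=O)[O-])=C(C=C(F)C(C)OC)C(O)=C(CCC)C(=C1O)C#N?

Hydrogens are implicit in SMILES; fill each atom to its normal valence:
  6 × C (aromatic): no H
  3 × C: 3 H each → 9
  2 × C: 2 H each → 4
  2 × C: 1 H each → 2
  2 × C: no H
  2 × O: 1 H each → 2
  2 × O: no H
  1 × F: no H
  1 × N: no H
  1 × N (charge +1): no H
  1 × O (charge -1): no H
  Total hydrogens = 17.

17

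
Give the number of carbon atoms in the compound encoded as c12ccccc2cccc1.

10

The symbol for carbon appears 10 times in the SMILES. Lowercase c denotes aromatic carbon and counts toward C.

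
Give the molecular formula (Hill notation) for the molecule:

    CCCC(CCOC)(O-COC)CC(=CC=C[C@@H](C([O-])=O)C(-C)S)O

Heavy atoms from the SMILES: 18 C, 6 O, 1 S.
Implicit hydrogens by atom environment:
  6 × C: 2 H each → 12
  5 × C: 1 H each → 5
  4 × C: 3 H each → 12
  4 × O: no H
  3 × C: no H
  1 × O: 1 H
  1 × O (charge -1): no H
  1 × S: 1 H
  Total hydrogens = 31.
Net charge -1.
Molecular formula: C18H31O6S-

C18H31O6S-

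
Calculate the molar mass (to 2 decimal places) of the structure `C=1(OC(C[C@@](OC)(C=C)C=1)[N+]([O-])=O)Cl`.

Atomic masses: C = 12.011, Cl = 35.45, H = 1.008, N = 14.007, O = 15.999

Molecular formula: C8H10ClNO4.
M = 8×12.011 + 1×35.45 + 10×1.008 + 1×14.007 + 4×15.999 = 219.62 g/mol.

219.62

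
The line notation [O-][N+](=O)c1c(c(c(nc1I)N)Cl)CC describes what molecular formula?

Heavy atoms from the SMILES: 7 C, 1 Cl, 1 I, 3 N, 2 O.
Implicit hydrogens by atom environment:
  5 × C (aromatic): no H
  1 × C: 3 H
  1 × C: 2 H
  1 × Cl: no H
  1 × I: no H
  1 × N: 2 H
  1 × N (aromatic): no H
  1 × N (charge +1): no H
  1 × O: no H
  1 × O (charge -1): no H
  Total hydrogens = 7.
Molecular formula: C7H7ClIN3O2

C7H7ClIN3O2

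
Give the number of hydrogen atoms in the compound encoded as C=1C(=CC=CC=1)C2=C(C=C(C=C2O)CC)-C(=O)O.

Hydrogens are implicit in SMILES; fill each atom to its normal valence:
  7 × C (aromatic): 1 H each → 7
  5 × C (aromatic): no H
  2 × O: 1 H each → 2
  1 × C: 3 H
  1 × C: 2 H
  1 × C: no H
  1 × O: no H
  Total hydrogens = 14.

14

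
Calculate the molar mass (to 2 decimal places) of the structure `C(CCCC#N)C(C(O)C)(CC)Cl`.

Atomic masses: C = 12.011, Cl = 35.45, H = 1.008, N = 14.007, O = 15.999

203.71

Molecular formula: C10H18ClNO.
M = 10×12.011 + 1×35.45 + 18×1.008 + 1×14.007 + 1×15.999 = 203.71 g/mol.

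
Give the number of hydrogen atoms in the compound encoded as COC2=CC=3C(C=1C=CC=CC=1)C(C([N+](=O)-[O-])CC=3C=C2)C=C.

Hydrogens are implicit in SMILES; fill each atom to its normal valence:
  8 × C (aromatic): 1 H each → 8
  4 × C: 1 H each → 4
  4 × C (aromatic): no H
  2 × C: 2 H each → 4
  2 × O: no H
  1 × C: 3 H
  1 × N (charge +1): no H
  1 × O (charge -1): no H
  Total hydrogens = 19.

19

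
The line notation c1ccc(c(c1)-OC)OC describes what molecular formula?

Heavy atoms from the SMILES: 8 C, 2 O.
Implicit hydrogens by atom environment:
  4 × C (aromatic): 1 H each → 4
  2 × C: 3 H each → 6
  2 × C (aromatic): no H
  2 × O: no H
  Total hydrogens = 10.
Molecular formula: C8H10O2

C8H10O2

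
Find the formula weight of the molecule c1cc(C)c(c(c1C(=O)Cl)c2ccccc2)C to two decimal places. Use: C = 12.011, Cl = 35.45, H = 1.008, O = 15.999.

244.72

Molecular formula: C15H13ClO.
M = 15×12.011 + 1×35.45 + 13×1.008 + 1×15.999 = 244.72 g/mol.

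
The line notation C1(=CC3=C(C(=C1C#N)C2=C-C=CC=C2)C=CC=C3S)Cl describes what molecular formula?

C17H10ClNS

Heavy atoms from the SMILES: 17 C, 1 Cl, 1 N, 1 S.
Implicit hydrogens by atom environment:
  9 × C (aromatic): 1 H each → 9
  7 × C (aromatic): no H
  1 × C: no H
  1 × Cl: no H
  1 × N: no H
  1 × S: 1 H
  Total hydrogens = 10.
Molecular formula: C17H10ClNS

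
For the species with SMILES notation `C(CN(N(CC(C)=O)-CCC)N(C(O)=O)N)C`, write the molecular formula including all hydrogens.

Heavy atoms from the SMILES: 10 C, 4 N, 3 O.
Implicit hydrogens by atom environment:
  5 × C: 2 H each → 10
  3 × C: 3 H each → 9
  3 × N: no H
  2 × C: no H
  2 × O: no H
  1 × N: 2 H
  1 × O: 1 H
  Total hydrogens = 22.
Molecular formula: C10H22N4O3

C10H22N4O3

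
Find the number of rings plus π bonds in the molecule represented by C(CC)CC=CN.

Molecular formula from the SMILES: C6H13N.
DoU = (2C + 2 + N − H − X)/2 = (2·6 + 2 + 1 − 13 − 0)/2 = 2/2 = 1.
(Structurally: 0 ring(s) + 1 π bond(s) = 1.)

1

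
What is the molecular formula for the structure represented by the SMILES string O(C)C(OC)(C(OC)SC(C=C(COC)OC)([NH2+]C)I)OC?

Heavy atoms from the SMILES: 13 C, 1 I, 1 N, 6 O, 1 S.
Implicit hydrogens by atom environment:
  7 × C: 3 H each → 21
  6 × O: no H
  3 × C: no H
  2 × C: 1 H each → 2
  1 × C: 2 H
  1 × I: no H
  1 × N (charge +1): 2 H
  1 × S: no H
  Total hydrogens = 27.
Net charge +1.
Molecular formula: C13H27INO6S+

C13H27INO6S+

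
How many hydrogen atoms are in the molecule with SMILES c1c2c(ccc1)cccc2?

8

Hydrogens are implicit in SMILES; fill each atom to its normal valence:
  8 × C (aromatic): 1 H each → 8
  2 × C (aromatic): no H
  Total hydrogens = 8.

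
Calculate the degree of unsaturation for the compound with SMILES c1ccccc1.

4

Molecular formula from the SMILES: C6H6.
DoU = (2C + 2 + N − H − X)/2 = (2·6 + 2 + 0 − 6 − 0)/2 = 8/2 = 4.
(Structurally: 1 ring(s) + 3 π bond(s) = 4.)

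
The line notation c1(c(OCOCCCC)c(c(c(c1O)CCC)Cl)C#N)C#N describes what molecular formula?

Heavy atoms from the SMILES: 16 C, 1 Cl, 2 N, 3 O.
Implicit hydrogens by atom environment:
  6 × C: 2 H each → 12
  6 × C (aromatic): no H
  2 × C: 3 H each → 6
  2 × C: no H
  2 × N: no H
  2 × O: no H
  1 × Cl: no H
  1 × O: 1 H
  Total hydrogens = 19.
Molecular formula: C16H19ClN2O3

C16H19ClN2O3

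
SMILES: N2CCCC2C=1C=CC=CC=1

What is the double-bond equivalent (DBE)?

Molecular formula from the SMILES: C10H13N.
DoU = (2C + 2 + N − H − X)/2 = (2·10 + 2 + 1 − 13 − 0)/2 = 10/2 = 5.
(Structurally: 2 ring(s) + 3 π bond(s) = 5.)

5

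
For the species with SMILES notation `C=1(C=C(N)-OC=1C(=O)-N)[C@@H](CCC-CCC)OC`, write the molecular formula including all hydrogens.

Heavy atoms from the SMILES: 13 C, 2 N, 3 O.
Implicit hydrogens by atom environment:
  5 × C: 2 H each → 10
  3 × C (aromatic): no H
  2 × C: 3 H each → 6
  2 × N: 2 H each → 4
  2 × O: no H
  1 × C (aromatic): 1 H
  1 × C: 1 H
  1 × C: no H
  1 × O (aromatic): no H
  Total hydrogens = 22.
Molecular formula: C13H22N2O3

C13H22N2O3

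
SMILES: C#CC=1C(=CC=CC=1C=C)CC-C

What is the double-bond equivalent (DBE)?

7

Molecular formula from the SMILES: C13H14.
DoU = (2C + 2 + N − H − X)/2 = (2·13 + 2 + 0 − 14 − 0)/2 = 14/2 = 7.
(Structurally: 1 ring(s) + 6 π bond(s) = 7.)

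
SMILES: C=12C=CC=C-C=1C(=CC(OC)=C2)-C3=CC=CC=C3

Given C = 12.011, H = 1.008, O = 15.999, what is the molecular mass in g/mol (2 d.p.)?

234.30

Molecular formula: C17H14O.
M = 17×12.011 + 14×1.008 + 1×15.999 = 234.30 g/mol.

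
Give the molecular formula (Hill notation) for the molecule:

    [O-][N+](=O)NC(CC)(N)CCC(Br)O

C6H14BrN3O3

Heavy atoms from the SMILES: 1 Br, 6 C, 3 N, 3 O.
Implicit hydrogens by atom environment:
  3 × C: 2 H each → 6
  1 × Br: no H
  1 × C: 3 H
  1 × C: 1 H
  1 × C: no H
  1 × N: 2 H
  1 × N: 1 H
  1 × N (charge +1): no H
  1 × O: 1 H
  1 × O: no H
  1 × O (charge -1): no H
  Total hydrogens = 14.
Molecular formula: C6H14BrN3O3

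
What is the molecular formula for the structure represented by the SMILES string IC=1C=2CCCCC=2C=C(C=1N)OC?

Heavy atoms from the SMILES: 11 C, 1 I, 1 N, 1 O.
Implicit hydrogens by atom environment:
  5 × C (aromatic): no H
  4 × C: 2 H each → 8
  1 × C: 3 H
  1 × C (aromatic): 1 H
  1 × I: no H
  1 × N: 2 H
  1 × O: no H
  Total hydrogens = 14.
Molecular formula: C11H14INO

C11H14INO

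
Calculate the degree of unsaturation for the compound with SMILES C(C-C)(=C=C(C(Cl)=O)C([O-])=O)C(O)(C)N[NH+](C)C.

4

Molecular formula from the SMILES: C11H17ClN2O4.
DoU = (2C + 2 + N − H − X)/2 = (2·11 + 2 + 2 − 17 − 1)/2 = 8/2 = 4.
(Structurally: 0 ring(s) + 4 π bond(s) = 4.)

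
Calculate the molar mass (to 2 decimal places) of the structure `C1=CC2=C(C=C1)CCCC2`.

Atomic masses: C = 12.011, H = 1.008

Molecular formula: C10H12.
M = 10×12.011 + 12×1.008 = 132.21 g/mol.

132.21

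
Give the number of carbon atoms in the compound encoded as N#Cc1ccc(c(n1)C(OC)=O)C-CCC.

12

The symbol for carbon appears 12 times in the SMILES. Lowercase c denotes aromatic carbon and counts toward C.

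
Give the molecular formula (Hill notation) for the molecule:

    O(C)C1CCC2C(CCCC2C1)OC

Heavy atoms from the SMILES: 12 C, 2 O.
Implicit hydrogens by atom environment:
  6 × C: 2 H each → 12
  4 × C: 1 H each → 4
  2 × C: 3 H each → 6
  2 × O: no H
  Total hydrogens = 22.
Molecular formula: C12H22O2

C12H22O2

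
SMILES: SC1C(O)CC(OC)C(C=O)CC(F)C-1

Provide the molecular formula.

Heavy atoms from the SMILES: 10 C, 1 F, 3 O, 1 S.
Implicit hydrogens by atom environment:
  6 × C: 1 H each → 6
  3 × C: 2 H each → 6
  2 × O: no H
  1 × C: 3 H
  1 × F: no H
  1 × O: 1 H
  1 × S: 1 H
  Total hydrogens = 17.
Molecular formula: C10H17FO3S

C10H17FO3S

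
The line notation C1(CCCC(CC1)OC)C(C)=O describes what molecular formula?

Heavy atoms from the SMILES: 10 C, 2 O.
Implicit hydrogens by atom environment:
  5 × C: 2 H each → 10
  2 × C: 3 H each → 6
  2 × C: 1 H each → 2
  2 × O: no H
  1 × C: no H
  Total hydrogens = 18.
Molecular formula: C10H18O2

C10H18O2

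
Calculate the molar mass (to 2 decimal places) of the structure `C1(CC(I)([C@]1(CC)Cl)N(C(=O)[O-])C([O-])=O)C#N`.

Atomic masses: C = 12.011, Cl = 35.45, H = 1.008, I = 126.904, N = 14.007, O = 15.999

370.53

Molecular formula: [C9H8ClIN2O4]2-.
M = 9×12.011 + 1×35.45 + 8×1.008 + 1×126.904 + 2×14.007 + 4×15.999 = 370.53 g/mol.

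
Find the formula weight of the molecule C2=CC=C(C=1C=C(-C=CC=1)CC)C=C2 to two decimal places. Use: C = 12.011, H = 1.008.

182.27

Molecular formula: C14H14.
M = 14×12.011 + 14×1.008 = 182.27 g/mol.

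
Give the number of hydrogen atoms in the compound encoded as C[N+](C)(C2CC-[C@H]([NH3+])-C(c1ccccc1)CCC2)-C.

30

Hydrogens are implicit in SMILES; fill each atom to its normal valence:
  5 × C: 2 H each → 10
  5 × C (aromatic): 1 H each → 5
  3 × C: 3 H each → 9
  3 × C: 1 H each → 3
  1 × C (aromatic): no H
  1 × N (charge +1): 3 H
  1 × N (charge +1): no H
  Total hydrogens = 30.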